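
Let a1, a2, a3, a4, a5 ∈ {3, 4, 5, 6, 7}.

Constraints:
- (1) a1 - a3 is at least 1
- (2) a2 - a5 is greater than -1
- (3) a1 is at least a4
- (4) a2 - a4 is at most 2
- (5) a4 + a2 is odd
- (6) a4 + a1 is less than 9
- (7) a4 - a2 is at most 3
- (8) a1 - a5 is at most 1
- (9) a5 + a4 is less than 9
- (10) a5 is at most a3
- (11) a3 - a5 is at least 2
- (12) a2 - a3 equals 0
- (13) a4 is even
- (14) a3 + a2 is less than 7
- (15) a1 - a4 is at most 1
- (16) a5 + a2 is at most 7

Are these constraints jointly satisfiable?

Unsatisfiable

Constraints 1, 8, and 11 give a3 − a5 ≥ 2, a5 − a1 ≥ -1, a1 − a3 ≥ 1.
Adding all 3 inequalities: the left sides telescope to 0, and the right sides sum to 2 + (-1) + 1 = 2. So 0 ≥ 2, which is false.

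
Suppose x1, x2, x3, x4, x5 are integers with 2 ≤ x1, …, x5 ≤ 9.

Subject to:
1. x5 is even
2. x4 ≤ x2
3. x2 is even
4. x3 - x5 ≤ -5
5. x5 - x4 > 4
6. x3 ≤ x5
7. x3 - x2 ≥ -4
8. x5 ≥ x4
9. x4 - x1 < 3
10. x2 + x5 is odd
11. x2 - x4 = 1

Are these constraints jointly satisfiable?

Constraint 3 makes x2 even and constraint 1 makes x5 even, so x2 + x5 must be even. Constraint 10 says x2 + x5 is odd — contradiction.

Unsatisfiable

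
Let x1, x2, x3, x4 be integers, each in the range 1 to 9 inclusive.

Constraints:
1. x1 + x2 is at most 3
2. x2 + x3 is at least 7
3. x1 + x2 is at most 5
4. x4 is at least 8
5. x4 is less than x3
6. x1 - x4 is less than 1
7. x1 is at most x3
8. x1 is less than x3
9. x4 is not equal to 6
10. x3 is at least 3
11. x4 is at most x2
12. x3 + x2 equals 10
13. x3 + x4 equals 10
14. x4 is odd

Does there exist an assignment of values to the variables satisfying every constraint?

From constraint 10: x3 ≥ 3. From constraint 4: x4 ≥ 8. Hence x3 + x4 ≥ 11. But constraint 13 requires x3 + x4 = 10, and 10 < 11. Contradiction.

Unsatisfiable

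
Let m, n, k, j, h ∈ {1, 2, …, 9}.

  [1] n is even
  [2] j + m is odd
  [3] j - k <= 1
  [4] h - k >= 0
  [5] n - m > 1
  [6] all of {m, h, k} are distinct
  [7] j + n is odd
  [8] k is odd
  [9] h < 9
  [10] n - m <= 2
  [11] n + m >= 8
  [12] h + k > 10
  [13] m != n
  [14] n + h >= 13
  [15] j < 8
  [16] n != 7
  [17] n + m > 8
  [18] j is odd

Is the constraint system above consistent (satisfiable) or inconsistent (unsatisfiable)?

Satisfiable

One satisfying assignment is m = 4, n = 6, k = 5, j = 3, h = 7.
For the less obvious constraints — constraint 3: j - k = -2; constraint 4: h - k = 2; constraint 5: n - m = 2 — and the others hold by inspection.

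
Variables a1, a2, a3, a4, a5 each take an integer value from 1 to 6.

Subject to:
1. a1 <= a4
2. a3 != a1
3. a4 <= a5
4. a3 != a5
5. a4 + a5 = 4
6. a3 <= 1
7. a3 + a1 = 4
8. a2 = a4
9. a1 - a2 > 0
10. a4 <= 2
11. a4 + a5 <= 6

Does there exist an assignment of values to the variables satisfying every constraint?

From constraint 6: a3 ≤ 1. From constraints 1 and 10: a1 ≤ a4 ≤ 2. Hence a3 + a1 ≤ 3. But constraint 7 requires a3 + a1 = 4, and 4 > 3. Contradiction.

Unsatisfiable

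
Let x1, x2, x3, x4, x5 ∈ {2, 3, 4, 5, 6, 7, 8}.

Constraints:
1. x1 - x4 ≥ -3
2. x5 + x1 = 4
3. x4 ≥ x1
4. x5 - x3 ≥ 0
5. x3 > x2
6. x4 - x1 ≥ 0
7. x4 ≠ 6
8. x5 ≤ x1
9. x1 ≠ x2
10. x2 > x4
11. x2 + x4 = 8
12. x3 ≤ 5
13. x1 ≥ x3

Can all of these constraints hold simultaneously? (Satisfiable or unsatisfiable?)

Unsatisfiable

Constraints 3, 4, 5, 8, and 10 give x4 < x2, x2 < x3, x3 ≤ x5, x5 ≤ x1, x1 ≤ x4. Chaining: x4 < x2 < x3 ≤ x5 ≤ x1 ≤ x4, which forces x4 < x4 — impossible.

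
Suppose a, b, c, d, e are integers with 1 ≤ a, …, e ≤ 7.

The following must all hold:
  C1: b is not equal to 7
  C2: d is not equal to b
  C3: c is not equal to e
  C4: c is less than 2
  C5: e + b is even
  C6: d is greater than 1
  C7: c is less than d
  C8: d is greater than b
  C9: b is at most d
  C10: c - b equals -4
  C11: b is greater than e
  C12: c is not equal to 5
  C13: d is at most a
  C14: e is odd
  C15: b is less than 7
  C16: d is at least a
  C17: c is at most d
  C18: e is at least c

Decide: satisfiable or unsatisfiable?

The assignment a = 6, b = 5, c = 1, d = 6, e = 3 works:
  constraint 5 holds since e + b = 8 is even.
  constraint 10 holds since c - b = -4.
The rest check out directly.

Satisfiable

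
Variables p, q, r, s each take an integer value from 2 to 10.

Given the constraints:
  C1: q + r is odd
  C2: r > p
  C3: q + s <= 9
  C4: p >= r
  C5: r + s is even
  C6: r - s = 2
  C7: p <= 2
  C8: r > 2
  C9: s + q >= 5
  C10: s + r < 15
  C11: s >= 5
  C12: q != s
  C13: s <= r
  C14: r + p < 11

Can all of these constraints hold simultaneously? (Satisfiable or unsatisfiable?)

From constraints 11 and 13: r ≥ s and s ≥ 5, so r ≥ 5. From constraints 4 and 7: r ≤ p and p ≤ 2, so r ≤ 2. But 2 < 5, so no value of r works.

Unsatisfiable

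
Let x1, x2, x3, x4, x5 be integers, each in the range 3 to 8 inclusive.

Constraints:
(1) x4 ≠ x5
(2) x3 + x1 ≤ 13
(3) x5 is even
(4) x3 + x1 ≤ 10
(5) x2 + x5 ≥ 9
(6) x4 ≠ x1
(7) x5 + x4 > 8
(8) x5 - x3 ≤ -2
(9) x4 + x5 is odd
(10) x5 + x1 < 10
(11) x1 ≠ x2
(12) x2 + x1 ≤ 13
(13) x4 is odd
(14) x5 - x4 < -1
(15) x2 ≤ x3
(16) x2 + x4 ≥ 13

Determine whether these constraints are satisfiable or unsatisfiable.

Setting (x1, x2, x3, x4, x5) = (4, 6, 6, 7, 4) satisfies everything: constraint 2: x3 + x1 = 10; constraint 4: x3 + x1 = 10; constraint 5: x2 + x5 = 10, and the others follow.

Satisfiable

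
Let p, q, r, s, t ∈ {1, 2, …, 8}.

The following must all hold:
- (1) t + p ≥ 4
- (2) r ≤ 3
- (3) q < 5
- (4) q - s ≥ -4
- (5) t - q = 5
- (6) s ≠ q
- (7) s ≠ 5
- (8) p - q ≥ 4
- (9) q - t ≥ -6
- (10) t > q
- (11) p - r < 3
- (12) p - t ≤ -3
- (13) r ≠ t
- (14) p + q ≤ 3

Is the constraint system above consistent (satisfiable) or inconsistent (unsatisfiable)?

Constraints 8, 9, and 12 give p − q ≥ 4, q − t ≥ -6, t − p ≥ 3.
Adding all 3 inequalities: the left sides telescope to 0, and the right sides sum to 4 + (-6) + 3 = 1. So 0 ≥ 1, which is false.

Unsatisfiable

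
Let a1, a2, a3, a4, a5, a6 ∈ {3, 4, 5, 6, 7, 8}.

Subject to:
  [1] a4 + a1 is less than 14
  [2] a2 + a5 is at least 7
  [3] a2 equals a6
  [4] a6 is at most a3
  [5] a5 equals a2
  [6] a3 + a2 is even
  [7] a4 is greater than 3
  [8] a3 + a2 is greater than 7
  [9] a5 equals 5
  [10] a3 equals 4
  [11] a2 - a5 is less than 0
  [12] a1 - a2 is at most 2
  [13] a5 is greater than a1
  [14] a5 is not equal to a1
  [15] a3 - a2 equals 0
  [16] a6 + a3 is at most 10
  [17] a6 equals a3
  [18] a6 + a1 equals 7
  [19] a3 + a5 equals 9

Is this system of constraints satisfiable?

Constraint 9 fixes a5 = 5 and constraint 10 fixes a3 = 4. Constraints 3, 5, and 17 give a5 = a2 = a6 = a3, so a5 = a3. But 5 ≠ 4 — contradiction.

Unsatisfiable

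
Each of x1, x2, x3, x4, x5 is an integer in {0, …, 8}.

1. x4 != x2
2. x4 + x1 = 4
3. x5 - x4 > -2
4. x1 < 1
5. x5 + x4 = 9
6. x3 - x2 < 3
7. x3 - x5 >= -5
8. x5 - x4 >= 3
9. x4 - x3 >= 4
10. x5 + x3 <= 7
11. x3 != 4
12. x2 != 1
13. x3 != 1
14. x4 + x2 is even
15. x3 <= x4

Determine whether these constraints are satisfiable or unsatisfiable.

Constraints 7, 8, and 9 give x4 − x3 ≥ 4, x3 − x5 ≥ -5, x5 − x4 ≥ 3.
Adding all 3 inequalities: the left sides telescope to 0, and the right sides sum to 4 + (-5) + 3 = 2. So 0 ≥ 2, which is false.

Unsatisfiable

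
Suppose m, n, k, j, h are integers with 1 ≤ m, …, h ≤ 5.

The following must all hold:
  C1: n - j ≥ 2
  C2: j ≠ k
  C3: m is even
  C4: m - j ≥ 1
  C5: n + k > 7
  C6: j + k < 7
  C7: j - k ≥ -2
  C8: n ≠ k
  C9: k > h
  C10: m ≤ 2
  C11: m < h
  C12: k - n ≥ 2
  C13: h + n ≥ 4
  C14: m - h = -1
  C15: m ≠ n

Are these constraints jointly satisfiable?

Unsatisfiable

Constraints 1, 7, and 12 give k − n ≥ 2, n − j ≥ 2, j − k ≥ -2.
Adding all 3 inequalities: the left sides telescope to 0, and the right sides sum to 2 + 2 + (-2) = 2. So 0 ≥ 2, which is false.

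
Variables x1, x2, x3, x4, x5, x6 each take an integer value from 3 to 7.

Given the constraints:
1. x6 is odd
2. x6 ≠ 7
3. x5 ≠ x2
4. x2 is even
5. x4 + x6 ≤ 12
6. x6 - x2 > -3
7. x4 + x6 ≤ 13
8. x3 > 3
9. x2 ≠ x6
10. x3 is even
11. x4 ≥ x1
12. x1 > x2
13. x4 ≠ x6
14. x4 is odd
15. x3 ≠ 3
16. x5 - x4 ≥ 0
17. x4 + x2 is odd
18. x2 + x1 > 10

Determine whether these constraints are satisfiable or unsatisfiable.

Take x1 = 7, x2 = 6, x3 = 6, x4 = 7, x5 = 7, x6 = 5. Then constraint 5: x4 + x6 = 12; constraint 6: x6 - x2 = -1, and every other listed constraint is also met.

Satisfiable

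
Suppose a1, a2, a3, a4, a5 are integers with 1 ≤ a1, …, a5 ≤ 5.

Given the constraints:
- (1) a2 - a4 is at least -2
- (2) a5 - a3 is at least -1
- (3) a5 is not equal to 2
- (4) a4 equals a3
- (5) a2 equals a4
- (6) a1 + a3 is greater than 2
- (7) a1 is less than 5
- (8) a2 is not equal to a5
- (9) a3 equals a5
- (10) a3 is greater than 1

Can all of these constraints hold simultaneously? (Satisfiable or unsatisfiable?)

Unsatisfiable

From constraints 4, 5, and 9, a2 = a4 = a3 = a5, so a2 = a5. But constraint 8 says a2 ≠ a5. Contradiction.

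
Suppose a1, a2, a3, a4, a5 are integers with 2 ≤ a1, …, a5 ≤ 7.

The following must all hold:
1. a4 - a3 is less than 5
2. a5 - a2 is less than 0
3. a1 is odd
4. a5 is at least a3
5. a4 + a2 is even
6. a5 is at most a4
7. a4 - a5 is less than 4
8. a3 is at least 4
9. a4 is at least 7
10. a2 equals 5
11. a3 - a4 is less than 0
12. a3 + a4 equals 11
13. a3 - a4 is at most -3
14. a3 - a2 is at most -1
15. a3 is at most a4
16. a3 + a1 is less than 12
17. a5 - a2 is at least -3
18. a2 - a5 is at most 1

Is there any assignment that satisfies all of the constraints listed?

Satisfiable

The assignment a1 = 5, a2 = 5, a3 = 4, a4 = 7, a5 = 4 works:
  constraint 1 holds since a4 - a3 = 3.
  constraint 2 holds since a5 - a2 = -1.
  constraint 7 holds since a4 - a5 = 3.
The rest check out directly.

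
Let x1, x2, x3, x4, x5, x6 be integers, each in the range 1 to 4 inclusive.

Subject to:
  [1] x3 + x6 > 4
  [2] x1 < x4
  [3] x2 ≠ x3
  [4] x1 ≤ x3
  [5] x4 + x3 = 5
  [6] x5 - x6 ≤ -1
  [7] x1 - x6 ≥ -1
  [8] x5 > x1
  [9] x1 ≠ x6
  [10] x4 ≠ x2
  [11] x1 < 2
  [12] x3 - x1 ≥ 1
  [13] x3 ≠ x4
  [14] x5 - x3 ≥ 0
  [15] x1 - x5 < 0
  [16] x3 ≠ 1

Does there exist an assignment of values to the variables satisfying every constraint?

Constraints 6, 7, 12, and 14 give x3 − x1 ≥ 1, x1 − x6 ≥ -1, x6 − x5 ≥ 1, x5 − x3 ≥ 0.
Adding all 4 inequalities: the left sides telescope to 0, and the right sides sum to 1 + (-1) + 1 + 0 = 1. So 0 ≥ 1, which is false.

Unsatisfiable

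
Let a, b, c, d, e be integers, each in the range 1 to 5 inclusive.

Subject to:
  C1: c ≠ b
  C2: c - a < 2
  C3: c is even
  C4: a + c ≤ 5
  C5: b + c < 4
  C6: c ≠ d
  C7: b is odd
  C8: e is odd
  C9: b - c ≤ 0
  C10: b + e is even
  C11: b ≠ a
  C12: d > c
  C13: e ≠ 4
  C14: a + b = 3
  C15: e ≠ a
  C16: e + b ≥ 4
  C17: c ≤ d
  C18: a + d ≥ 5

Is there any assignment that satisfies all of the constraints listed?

Satisfiable

Take a = 2, b = 1, c = 2, d = 3, e = 3. Then constraint 2: c - a = 0; constraint 4: a + c = 4; constraint 5: b + c = 3, and every other listed constraint is also met.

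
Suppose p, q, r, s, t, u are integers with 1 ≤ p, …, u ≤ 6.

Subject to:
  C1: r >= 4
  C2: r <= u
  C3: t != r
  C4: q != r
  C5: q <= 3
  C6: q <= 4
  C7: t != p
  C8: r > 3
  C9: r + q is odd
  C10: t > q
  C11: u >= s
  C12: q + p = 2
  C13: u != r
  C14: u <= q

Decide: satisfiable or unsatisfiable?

From constraints 1 and 2: u ≥ r and r ≥ 4, so u ≥ 4. From constraints 5 and 14: u ≤ q and q ≤ 3, so u ≤ 3. But 3 < 4, so no value of u works.

Unsatisfiable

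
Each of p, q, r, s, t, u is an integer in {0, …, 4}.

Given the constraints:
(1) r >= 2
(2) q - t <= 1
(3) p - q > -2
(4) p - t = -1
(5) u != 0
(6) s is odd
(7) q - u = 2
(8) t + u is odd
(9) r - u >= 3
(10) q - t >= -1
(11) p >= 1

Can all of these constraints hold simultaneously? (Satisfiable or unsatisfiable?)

Satisfiable

Setting (p, q, r, s, t, u) = (3, 3, 4, 1, 4, 1) satisfies everything: constraint 2: q - t = -1; constraint 3: p - q = 0; constraint 4: p - t = -1, and the others follow.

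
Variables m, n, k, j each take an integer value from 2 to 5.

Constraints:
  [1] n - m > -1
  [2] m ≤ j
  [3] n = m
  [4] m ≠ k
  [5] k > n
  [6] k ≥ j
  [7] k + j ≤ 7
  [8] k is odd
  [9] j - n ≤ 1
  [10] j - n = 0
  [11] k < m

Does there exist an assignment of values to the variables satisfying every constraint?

Unsatisfiable

Constraints 2, 6, and 11 give j ≤ k, k < m, m ≤ j. Chaining: j ≤ k < m ≤ j, which forces j < j — impossible.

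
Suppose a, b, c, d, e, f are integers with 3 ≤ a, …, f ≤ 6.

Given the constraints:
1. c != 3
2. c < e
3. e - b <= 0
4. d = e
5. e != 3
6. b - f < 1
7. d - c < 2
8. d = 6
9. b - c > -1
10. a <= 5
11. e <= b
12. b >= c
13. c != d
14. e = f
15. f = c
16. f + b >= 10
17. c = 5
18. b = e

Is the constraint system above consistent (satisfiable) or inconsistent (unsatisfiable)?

Unsatisfiable

Constraint 8 fixes d = 6 and constraint 17 fixes c = 5. Constraints 4, 14, and 15 give d = e = f = c, so d = c. But 6 ≠ 5 — contradiction.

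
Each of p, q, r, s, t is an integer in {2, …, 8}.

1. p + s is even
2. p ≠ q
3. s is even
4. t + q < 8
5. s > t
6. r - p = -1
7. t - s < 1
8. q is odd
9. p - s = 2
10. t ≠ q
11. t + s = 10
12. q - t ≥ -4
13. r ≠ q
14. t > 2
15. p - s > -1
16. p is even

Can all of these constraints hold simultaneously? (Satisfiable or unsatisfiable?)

Take p = 8, q = 3, r = 7, s = 6, t = 4. Then constraint 4: t + q = 7; constraint 6: r - p = -1; constraint 7: t - s = -2, and every other listed constraint is also met.

Satisfiable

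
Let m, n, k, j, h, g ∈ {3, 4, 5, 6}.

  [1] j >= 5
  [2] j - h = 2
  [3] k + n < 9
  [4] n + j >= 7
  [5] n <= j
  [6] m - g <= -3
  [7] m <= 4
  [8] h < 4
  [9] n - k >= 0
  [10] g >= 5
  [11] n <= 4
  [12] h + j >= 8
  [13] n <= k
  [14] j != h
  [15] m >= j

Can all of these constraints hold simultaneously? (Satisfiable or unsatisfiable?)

Unsatisfiable

From constraints 1 and 15: m ≥ j and j ≥ 5, so m ≥ 5. From constraint 7: m ≤ 4. But 4 < 5, so no value of m works.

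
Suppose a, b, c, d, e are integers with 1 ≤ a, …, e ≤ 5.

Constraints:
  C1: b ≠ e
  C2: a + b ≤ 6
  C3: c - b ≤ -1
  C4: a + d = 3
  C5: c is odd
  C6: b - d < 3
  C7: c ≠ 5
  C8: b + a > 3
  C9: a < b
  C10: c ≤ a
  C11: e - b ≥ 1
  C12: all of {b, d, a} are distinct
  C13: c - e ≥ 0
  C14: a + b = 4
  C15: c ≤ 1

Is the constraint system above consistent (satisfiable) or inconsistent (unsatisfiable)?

Unsatisfiable

Constraints 3, 11, and 13 give c − e ≥ 0, e − b ≥ 1, b − c ≥ 1.
Adding all 3 inequalities: the left sides telescope to 0, and the right sides sum to 0 + 1 + 1 = 2. So 0 ≥ 2, which is false.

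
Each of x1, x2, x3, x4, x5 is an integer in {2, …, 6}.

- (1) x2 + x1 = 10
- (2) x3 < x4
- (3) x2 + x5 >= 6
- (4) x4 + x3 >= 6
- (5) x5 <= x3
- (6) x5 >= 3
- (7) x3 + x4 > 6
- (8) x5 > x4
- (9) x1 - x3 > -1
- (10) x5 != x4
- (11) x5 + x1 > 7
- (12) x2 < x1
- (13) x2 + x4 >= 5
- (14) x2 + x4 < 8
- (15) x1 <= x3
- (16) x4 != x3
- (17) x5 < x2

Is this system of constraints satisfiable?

Unsatisfiable

Constraints 2, 8, 12, 15, and 17 give x4 < x5, x5 < x2, x2 < x1, x1 ≤ x3, x3 < x4. Chaining: x4 < x5 < x2 < x1 ≤ x3 < x4, which forces x4 < x4 — impossible.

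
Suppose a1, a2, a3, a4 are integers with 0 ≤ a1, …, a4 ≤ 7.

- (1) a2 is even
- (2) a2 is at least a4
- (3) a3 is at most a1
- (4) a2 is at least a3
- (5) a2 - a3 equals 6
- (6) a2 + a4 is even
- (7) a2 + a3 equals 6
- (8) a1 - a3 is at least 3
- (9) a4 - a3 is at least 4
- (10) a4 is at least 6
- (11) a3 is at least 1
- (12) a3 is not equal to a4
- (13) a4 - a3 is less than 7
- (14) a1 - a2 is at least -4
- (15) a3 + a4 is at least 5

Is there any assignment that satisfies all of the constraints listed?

From constraints 2 and 10: a2 ≥ a4 ≥ 6. From constraint 11: a3 ≥ 1. Hence a2 + a3 ≥ 7. But constraint 7 requires a2 + a3 = 6, and 6 < 7. Contradiction.

Unsatisfiable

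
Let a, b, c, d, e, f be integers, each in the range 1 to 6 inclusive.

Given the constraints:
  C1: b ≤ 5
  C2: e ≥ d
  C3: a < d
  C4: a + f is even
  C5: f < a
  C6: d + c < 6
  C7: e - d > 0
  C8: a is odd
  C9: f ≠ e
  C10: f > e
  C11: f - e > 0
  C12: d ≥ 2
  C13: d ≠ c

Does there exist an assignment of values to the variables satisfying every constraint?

Unsatisfiable

Constraints 3, 5, 7, and 11 give a < d, d < e, e < f, f < a. Chaining: a < d < e < f < a, which forces a < a — impossible.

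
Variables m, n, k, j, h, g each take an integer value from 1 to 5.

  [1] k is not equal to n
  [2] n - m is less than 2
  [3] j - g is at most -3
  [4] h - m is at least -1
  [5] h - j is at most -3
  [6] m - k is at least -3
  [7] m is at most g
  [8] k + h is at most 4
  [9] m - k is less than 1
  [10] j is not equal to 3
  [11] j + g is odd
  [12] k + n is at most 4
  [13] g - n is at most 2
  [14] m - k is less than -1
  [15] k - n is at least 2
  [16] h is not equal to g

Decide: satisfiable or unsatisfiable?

Unsatisfiable

Constraints 3, 4, 5, 6, 13, and 15 give m − k ≥ -3, k − n ≥ 2, n − g ≥ -2, g − j ≥ 3, j − h ≥ 3, h − m ≥ -1.
Adding all 6 inequalities: the left sides telescope to 0, and the right sides sum to (-3) + 2 + (-2) + 3 + 3 + (-1) = 2. So 0 ≥ 2, which is false.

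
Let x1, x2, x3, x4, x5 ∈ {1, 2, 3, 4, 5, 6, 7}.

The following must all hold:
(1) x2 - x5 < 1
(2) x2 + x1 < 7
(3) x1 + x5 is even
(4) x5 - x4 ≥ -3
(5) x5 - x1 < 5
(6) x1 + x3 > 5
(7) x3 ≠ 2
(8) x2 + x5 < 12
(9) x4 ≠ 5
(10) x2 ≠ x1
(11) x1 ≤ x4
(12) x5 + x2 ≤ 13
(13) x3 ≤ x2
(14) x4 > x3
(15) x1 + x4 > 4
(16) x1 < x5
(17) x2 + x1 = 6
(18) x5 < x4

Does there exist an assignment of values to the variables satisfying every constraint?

Satisfiable

Setting (x1, x2, x3, x4, x5) = (1, 5, 5, 6, 5) satisfies everything: constraint 1: x2 - x5 = 0; constraint 2: x2 + x1 = 6; constraint 4: x5 - x4 = -1, and the others follow.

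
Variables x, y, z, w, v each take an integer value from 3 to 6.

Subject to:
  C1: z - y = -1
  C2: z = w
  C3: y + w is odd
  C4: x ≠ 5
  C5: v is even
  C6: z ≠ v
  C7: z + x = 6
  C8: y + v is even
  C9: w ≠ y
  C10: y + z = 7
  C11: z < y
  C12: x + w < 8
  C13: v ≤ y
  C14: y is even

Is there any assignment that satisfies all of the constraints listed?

Take x = 3, y = 4, z = 3, w = 3, v = 4. Then constraint 1: z - y = -1; constraint 7: z + x = 6, and every other listed constraint is also met.

Satisfiable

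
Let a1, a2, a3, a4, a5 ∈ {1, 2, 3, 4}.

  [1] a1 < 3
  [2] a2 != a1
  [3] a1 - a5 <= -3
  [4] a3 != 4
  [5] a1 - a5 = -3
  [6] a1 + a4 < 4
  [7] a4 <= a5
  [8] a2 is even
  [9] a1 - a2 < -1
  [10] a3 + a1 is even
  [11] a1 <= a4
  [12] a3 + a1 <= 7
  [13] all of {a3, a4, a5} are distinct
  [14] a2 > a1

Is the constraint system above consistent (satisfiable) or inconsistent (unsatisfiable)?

One satisfying assignment is a1 = 1, a2 = 4, a3 = 3, a4 = 1, a5 = 4.
For the less obvious constraints — constraint 3: a1 - a5 = -3; constraint 5: a1 - a5 = -3 — and the others hold by inspection.

Satisfiable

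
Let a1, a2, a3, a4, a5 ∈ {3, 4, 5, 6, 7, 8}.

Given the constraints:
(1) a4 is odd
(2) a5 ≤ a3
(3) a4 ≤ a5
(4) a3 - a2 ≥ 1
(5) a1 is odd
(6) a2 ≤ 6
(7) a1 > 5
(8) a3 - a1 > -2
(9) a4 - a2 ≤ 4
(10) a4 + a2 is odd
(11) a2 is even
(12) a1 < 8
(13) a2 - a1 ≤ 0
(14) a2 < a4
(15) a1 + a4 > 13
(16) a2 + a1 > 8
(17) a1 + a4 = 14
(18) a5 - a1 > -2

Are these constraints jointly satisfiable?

Satisfiable

The assignment a1 = 7, a2 = 4, a3 = 7, a4 = 7, a5 = 7 works:
  constraint 4 holds since a3 - a2 = 3.
  constraint 8 holds since a3 - a1 = 0.
The rest check out directly.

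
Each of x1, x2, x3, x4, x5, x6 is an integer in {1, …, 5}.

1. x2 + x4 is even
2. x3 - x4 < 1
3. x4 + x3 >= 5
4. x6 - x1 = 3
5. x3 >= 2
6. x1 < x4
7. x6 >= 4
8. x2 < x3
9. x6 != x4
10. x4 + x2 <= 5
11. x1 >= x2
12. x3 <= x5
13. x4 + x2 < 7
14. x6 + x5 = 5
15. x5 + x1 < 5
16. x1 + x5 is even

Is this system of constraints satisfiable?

From constraint 7: x6 ≥ 4. From constraints 5 and 12: x5 ≥ x3 ≥ 2. Hence x6 + x5 ≥ 6. But constraint 14 requires x6 + x5 = 5, and 5 < 6. Contradiction.

Unsatisfiable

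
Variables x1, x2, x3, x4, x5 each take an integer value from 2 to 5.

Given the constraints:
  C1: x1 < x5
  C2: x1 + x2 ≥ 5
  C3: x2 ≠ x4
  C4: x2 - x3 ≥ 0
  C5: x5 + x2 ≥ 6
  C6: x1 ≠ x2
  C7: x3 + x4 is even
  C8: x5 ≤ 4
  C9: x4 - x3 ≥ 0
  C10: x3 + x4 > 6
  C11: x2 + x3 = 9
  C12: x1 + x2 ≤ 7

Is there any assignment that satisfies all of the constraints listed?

Setting (x1, x2, x3, x4, x5) = (2, 5, 4, 4, 4) satisfies everything: constraint 2: x1 + x2 = 7; constraint 4: x2 - x3 = 1; constraint 5: x5 + x2 = 9, and the others follow.

Satisfiable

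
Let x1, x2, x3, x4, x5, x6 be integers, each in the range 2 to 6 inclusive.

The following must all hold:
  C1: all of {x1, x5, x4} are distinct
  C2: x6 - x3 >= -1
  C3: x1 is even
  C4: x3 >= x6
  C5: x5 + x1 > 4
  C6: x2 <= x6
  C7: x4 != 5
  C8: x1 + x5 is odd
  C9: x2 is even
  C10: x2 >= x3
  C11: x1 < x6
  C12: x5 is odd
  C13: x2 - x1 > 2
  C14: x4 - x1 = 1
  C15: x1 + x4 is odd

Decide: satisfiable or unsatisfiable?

Satisfiable

Try x1 = 2, x2 = 6, x3 = 6, x4 = 3, x5 = 5, x6 = 6.
Check constraint 2: x6 - x3 = 0; constraint 5: x5 + x1 = 7. The remaining constraints are straightforward to verify.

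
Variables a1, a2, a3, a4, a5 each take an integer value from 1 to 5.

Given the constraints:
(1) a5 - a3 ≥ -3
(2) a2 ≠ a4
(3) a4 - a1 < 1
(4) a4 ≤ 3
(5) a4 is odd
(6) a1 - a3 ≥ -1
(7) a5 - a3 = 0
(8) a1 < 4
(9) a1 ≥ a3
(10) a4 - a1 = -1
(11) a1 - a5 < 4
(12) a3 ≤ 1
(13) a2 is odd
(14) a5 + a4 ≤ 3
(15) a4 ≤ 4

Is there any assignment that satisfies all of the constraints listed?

Satisfiable

Setting (a1, a2, a3, a4, a5) = (2, 5, 1, 1, 1) satisfies everything: constraint 1: a5 - a3 = 0; constraint 3: a4 - a1 = -1, and the others follow.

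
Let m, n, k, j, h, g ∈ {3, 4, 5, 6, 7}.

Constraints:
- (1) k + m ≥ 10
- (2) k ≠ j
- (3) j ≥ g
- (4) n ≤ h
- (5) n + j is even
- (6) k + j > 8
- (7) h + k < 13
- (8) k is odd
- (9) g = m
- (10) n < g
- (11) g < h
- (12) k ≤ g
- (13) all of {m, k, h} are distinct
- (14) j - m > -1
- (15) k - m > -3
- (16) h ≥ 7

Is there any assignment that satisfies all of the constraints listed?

Setting (m, n, k, j, h, g) = (6, 4, 5, 6, 7, 6) satisfies everything: constraint 1: k + m = 11; constraint 6: k + j = 11; constraint 7: h + k = 12, and the others follow.

Satisfiable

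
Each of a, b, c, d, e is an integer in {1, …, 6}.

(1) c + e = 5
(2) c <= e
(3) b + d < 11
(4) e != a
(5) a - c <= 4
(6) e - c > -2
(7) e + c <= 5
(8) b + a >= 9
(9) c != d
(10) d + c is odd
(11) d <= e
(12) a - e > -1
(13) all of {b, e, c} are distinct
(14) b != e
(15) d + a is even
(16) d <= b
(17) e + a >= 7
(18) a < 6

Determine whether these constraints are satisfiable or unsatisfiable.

Take a = 5, b = 6, c = 2, d = 3, e = 3. Then constraint 1: c + e = 5; constraint 3: b + d = 9, and every other listed constraint is also met.

Satisfiable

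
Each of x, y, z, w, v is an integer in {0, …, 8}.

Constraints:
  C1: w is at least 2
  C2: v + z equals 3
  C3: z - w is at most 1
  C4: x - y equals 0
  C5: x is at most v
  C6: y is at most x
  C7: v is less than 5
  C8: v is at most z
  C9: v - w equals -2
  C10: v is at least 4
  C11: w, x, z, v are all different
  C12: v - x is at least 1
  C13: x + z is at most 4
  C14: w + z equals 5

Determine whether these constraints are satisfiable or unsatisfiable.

From constraint 1: w ≥ 2. From constraints 8 and 10: z ≥ v ≥ 4. Hence w + z ≥ 6. But constraint 14 requires w + z = 5, and 5 < 6. Contradiction.

Unsatisfiable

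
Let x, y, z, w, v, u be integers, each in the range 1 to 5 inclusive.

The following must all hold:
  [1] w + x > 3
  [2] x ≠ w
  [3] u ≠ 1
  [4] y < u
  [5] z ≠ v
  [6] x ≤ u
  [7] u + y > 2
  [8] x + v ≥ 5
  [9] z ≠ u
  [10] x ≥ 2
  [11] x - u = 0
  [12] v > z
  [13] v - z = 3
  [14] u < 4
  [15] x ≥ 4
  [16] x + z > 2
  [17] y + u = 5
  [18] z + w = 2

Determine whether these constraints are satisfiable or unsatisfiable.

Unsatisfiable

From constraints 6 and 15: u ≥ x and x ≥ 4, so u ≥ 4. From constraint 14: u ≤ 3. But 3 < 4, so no value of u works.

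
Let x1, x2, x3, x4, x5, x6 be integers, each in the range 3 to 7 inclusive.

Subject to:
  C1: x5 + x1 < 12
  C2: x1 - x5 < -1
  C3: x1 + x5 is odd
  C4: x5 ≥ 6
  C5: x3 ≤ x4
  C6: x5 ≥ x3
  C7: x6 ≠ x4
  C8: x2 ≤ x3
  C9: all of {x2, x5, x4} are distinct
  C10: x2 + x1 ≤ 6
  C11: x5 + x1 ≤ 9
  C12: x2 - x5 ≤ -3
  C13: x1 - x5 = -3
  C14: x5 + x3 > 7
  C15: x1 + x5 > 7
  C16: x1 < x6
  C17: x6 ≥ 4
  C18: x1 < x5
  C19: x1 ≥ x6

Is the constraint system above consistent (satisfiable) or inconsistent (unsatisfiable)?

Unsatisfiable

From constraint 4: x5 ≥ 6. From constraints 17 and 19: x1 ≥ x6 ≥ 4. Hence x5 + x1 ≥ 10. But constraint 11 requires x5 + x1 ≤ 9, and 9 < 10. Contradiction.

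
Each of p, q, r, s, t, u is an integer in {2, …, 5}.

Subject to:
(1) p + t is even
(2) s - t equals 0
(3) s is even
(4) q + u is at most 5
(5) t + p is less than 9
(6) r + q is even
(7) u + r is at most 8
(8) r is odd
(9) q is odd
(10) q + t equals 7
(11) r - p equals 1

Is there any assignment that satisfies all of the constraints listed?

Try p = 2, q = 3, r = 3, s = 4, t = 4, u = 2.
Check constraint 2: s - t = 0; constraint 4: q + u = 5. The remaining constraints are straightforward to verify.

Satisfiable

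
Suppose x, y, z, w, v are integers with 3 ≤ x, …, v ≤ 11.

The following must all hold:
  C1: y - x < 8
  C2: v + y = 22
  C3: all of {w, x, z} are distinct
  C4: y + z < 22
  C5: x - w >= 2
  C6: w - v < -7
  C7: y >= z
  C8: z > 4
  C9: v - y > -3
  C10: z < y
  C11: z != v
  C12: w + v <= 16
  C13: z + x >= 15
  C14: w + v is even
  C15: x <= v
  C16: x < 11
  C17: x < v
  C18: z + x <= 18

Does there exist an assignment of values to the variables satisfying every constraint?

Satisfiable

One satisfying assignment is x = 6, y = 11, z = 10, w = 3, v = 11.
For the less obvious constraints — constraint 1: y - x = 5; constraint 2: v + y = 22; constraint 4: y + z = 21 — and the others hold by inspection.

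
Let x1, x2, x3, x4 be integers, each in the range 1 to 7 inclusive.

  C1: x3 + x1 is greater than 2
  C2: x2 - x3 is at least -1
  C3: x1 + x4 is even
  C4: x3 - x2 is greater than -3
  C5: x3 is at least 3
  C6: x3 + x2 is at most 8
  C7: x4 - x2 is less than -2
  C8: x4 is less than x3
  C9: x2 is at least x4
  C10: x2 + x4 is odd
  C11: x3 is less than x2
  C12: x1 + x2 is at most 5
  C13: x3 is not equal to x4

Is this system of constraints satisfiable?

The assignment x1 = 1, x2 = 4, x3 = 3, x4 = 1 works:
  constraint 1 holds since x3 + x1 = 4.
  constraint 2 holds since x2 - x3 = 1.
The rest check out directly.

Satisfiable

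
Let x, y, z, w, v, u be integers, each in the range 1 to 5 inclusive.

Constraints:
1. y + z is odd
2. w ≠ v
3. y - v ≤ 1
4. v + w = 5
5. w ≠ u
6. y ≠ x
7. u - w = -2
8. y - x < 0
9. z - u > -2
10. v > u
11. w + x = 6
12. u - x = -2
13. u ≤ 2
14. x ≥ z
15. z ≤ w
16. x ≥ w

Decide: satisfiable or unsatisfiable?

Satisfiable

Setting (x, y, z, w, v, u) = (3, 1, 2, 3, 2, 1) satisfies everything: constraint 3: y - v = -1; constraint 4: v + w = 5; constraint 7: u - w = -2, and the others follow.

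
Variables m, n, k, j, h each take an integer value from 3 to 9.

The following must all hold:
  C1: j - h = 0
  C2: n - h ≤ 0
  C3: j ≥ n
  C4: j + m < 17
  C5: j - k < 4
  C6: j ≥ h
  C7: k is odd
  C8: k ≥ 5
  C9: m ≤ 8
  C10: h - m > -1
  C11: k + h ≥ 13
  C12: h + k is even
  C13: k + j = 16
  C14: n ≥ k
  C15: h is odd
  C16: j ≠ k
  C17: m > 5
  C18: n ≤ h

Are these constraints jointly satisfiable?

Try m = 7, n = 9, k = 7, j = 9, h = 9.
Check constraint 1: j - h = 0; constraint 2: n - h = 0. The remaining constraints are straightforward to verify.

Satisfiable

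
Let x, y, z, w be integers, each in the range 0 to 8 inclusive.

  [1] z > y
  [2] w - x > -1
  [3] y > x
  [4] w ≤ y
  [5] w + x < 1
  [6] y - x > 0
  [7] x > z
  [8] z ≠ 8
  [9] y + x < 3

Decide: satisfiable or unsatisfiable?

Unsatisfiable

Constraints 1, 3, and 7 give y < z, z < x, x < y. Chaining: y < z < x < y, which forces y < y — impossible.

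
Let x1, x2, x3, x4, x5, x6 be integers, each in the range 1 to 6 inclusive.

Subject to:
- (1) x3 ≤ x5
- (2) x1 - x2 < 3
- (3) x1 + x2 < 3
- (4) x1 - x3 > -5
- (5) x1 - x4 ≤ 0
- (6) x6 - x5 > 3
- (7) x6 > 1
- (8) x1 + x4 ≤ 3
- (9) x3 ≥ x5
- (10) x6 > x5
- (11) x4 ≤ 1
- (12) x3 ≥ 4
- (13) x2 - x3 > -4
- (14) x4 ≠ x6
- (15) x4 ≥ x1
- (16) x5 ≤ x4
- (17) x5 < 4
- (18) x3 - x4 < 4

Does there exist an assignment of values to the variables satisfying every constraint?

Unsatisfiable

From constraints 1 and 12: x5 ≥ x3 and x3 ≥ 4, so x5 ≥ 4. From constraints 11 and 16: x5 ≤ x4 and x4 ≤ 1, so x5 ≤ 1. But 1 < 4, so no value of x5 works.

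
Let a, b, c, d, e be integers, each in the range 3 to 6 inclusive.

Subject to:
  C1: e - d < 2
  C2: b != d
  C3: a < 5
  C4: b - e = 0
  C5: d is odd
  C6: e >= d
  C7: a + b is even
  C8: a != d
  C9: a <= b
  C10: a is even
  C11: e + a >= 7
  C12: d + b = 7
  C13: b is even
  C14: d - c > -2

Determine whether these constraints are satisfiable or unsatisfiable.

Satisfiable

The assignment a = 4, b = 4, c = 3, d = 3, e = 4 works:
  constraint 1 holds since e - d = 1.
  constraint 4 holds since b - e = 0.
The rest check out directly.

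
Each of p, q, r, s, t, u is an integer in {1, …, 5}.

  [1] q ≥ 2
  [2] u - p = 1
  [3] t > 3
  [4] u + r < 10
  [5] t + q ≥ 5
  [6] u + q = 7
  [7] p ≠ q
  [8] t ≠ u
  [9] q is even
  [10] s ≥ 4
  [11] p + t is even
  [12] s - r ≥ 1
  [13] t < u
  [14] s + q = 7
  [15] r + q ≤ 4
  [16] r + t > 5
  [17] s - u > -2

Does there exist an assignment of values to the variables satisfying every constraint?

Take p = 4, q = 2, r = 2, s = 5, t = 4, u = 5. Then constraint 2: u - p = 1; constraint 4: u + r = 7, and every other listed constraint is also met.

Satisfiable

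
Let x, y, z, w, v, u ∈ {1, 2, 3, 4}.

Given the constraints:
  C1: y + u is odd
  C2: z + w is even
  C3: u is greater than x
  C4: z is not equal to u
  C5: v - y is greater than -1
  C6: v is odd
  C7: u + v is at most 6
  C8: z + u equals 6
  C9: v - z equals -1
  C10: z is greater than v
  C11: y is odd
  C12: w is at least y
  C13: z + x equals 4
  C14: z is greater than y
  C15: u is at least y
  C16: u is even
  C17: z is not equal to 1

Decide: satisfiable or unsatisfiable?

The assignment x = 2, y = 1, z = 2, w = 2, v = 1, u = 4 works:
  constraint 5 holds since v - y = 0.
  constraint 7 holds since u + v = 5.
The rest check out directly.

Satisfiable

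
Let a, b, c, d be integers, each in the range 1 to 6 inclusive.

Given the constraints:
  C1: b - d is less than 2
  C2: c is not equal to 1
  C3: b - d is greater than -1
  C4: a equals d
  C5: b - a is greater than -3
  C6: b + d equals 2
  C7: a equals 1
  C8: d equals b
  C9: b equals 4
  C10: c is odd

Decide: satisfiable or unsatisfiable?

Unsatisfiable

Constraint 7 fixes a = 1 and constraint 9 fixes b = 4. Constraints 4 and 8 give a = d = b, so a = b. But 1 ≠ 4 — contradiction.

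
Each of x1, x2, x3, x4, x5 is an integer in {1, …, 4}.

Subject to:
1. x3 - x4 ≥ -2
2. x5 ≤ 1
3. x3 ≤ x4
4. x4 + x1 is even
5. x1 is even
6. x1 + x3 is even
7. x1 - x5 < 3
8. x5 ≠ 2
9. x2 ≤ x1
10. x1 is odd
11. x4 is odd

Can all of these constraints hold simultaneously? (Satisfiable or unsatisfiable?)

Constraint 11 makes x4 odd and constraint 5 makes x1 even, so x4 + x1 must be odd. Constraint 4 says x4 + x1 is even — contradiction.

Unsatisfiable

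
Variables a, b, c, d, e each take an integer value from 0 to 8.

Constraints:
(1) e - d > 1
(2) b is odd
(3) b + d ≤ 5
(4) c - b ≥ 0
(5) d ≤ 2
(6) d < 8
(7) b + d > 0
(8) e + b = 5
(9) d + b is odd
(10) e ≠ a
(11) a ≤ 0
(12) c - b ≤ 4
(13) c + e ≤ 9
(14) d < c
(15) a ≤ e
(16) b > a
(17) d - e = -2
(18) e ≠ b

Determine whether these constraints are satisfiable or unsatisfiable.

Satisfiable

Setting (a, b, c, d, e) = (0, 3, 4, 0, 2) satisfies everything: constraint 1: e - d = 2; constraint 3: b + d = 3, and the others follow.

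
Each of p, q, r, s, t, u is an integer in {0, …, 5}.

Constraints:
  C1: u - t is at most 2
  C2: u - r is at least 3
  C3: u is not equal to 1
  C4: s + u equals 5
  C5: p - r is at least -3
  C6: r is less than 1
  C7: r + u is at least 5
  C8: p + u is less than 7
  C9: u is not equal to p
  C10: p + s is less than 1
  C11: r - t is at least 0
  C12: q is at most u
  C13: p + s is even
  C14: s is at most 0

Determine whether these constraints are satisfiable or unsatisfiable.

Constraints 1, 2, and 11 give t − u ≥ -2, u − r ≥ 3, r − t ≥ 0.
Adding all 3 inequalities: the left sides telescope to 0, and the right sides sum to (-2) + 3 + 0 = 1. So 0 ≥ 1, which is false.

Unsatisfiable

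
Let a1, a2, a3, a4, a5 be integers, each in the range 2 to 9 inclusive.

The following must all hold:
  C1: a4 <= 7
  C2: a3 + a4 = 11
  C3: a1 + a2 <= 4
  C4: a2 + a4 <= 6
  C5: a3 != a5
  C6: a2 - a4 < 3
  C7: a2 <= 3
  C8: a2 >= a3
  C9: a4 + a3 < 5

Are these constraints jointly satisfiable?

From constraints 7 and 8: a3 ≤ a2 ≤ 3. From constraint 1: a4 ≤ 7. Hence a3 + a4 ≤ 10. But constraint 2 requires a3 + a4 = 11, and 11 > 10. Contradiction.

Unsatisfiable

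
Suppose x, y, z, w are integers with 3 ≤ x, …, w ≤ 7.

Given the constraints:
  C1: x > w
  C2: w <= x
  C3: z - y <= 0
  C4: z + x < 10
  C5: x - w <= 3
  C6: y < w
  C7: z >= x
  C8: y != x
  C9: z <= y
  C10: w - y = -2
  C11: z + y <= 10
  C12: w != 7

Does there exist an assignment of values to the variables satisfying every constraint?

Constraints 1, 6, 7, and 9 give z ≤ y, y < w, w < x, x ≤ z. Chaining: z ≤ y < w < x ≤ z, which forces z < z — impossible.

Unsatisfiable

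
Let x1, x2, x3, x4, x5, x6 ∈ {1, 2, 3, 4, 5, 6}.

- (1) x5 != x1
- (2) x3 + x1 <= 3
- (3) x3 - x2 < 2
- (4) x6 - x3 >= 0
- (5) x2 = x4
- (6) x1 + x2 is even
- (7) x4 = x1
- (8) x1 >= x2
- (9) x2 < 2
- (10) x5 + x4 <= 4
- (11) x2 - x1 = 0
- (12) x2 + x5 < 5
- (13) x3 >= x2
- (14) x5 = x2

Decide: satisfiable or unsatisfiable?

From constraints 5, 7, and 14, x5 = x2 = x4 = x1, so x5 = x1. But constraint 1 says x5 ≠ x1. Contradiction.

Unsatisfiable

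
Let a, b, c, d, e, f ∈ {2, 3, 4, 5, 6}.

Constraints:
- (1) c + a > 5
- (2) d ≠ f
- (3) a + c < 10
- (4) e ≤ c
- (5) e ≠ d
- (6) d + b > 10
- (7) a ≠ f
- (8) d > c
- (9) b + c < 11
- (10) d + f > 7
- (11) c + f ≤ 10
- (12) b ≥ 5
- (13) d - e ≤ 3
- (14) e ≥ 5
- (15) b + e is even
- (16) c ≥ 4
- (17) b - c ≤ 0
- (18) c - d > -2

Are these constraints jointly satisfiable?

Satisfiable

The assignment a = 3, b = 5, c = 5, d = 6, e = 5, f = 2 works:
  constraint 1 holds since c + a = 8.
  constraint 3 holds since a + c = 8.
  constraint 6 holds since d + b = 11.
The rest check out directly.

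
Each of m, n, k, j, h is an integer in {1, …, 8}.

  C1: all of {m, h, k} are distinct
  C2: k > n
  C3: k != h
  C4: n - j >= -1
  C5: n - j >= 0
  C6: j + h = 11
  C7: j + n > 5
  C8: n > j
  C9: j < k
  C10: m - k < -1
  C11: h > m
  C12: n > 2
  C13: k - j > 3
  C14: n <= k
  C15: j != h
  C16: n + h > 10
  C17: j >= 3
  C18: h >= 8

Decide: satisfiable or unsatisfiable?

One satisfying assignment is m = 3, n = 5, k = 7, j = 3, h = 8.
For the less obvious constraints — constraint 4: n - j = 2; constraint 5: n - j = 2; constraint 6: j + h = 11 — and the others hold by inspection.

Satisfiable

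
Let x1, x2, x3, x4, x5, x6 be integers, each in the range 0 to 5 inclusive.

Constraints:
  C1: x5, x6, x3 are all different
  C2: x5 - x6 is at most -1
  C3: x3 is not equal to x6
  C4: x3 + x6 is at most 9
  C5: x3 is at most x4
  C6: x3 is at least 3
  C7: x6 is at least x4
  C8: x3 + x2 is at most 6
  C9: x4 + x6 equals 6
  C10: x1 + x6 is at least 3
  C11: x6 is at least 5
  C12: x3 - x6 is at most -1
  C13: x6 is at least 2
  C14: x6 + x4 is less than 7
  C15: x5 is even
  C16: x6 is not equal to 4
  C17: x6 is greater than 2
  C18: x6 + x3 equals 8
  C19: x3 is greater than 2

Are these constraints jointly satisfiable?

Unsatisfiable

From constraints 5 and 6: x4 ≥ x3 ≥ 3. From constraint 11: x6 ≥ 5. Hence x4 + x6 ≥ 8. But constraint 9 requires x4 + x6 = 6, and 6 < 8. Contradiction.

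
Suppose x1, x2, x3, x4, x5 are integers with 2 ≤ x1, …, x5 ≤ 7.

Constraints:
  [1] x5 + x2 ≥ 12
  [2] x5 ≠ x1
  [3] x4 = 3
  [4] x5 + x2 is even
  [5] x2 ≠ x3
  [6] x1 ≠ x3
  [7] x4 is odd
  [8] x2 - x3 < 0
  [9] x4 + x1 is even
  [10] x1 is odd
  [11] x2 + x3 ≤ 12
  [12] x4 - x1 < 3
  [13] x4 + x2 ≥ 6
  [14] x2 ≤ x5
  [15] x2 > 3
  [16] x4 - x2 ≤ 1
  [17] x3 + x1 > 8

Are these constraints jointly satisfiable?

Take x1 = 3, x2 = 5, x3 = 6, x4 = 3, x5 = 7. Then constraint 1: x5 + x2 = 12; constraint 8: x2 - x3 = -1; constraint 11: x2 + x3 = 11, and every other listed constraint is also met.

Satisfiable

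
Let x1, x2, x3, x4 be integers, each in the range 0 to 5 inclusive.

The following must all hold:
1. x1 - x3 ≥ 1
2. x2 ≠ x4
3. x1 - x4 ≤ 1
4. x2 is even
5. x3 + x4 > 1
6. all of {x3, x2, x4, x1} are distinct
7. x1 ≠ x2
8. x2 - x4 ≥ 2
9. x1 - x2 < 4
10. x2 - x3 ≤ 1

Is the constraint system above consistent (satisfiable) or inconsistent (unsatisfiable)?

Constraints 1, 3, 8, and 10 give x4 − x1 ≥ -1, x1 − x3 ≥ 1, x3 − x2 ≥ -1, x2 − x4 ≥ 2.
Adding all 4 inequalities: the left sides telescope to 0, and the right sides sum to (-1) + 1 + (-1) + 2 = 1. So 0 ≥ 1, which is false.

Unsatisfiable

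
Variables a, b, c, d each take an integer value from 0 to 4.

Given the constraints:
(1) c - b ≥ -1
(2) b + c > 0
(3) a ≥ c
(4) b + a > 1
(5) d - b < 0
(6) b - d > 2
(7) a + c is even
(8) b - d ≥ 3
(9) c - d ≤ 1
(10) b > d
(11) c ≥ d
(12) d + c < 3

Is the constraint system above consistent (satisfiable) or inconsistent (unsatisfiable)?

Constraints 1, 8, and 9 give d − c ≥ -1, c − b ≥ -1, b − d ≥ 3.
Adding all 3 inequalities: the left sides telescope to 0, and the right sides sum to (-1) + (-1) + 3 = 1. So 0 ≥ 1, which is false.

Unsatisfiable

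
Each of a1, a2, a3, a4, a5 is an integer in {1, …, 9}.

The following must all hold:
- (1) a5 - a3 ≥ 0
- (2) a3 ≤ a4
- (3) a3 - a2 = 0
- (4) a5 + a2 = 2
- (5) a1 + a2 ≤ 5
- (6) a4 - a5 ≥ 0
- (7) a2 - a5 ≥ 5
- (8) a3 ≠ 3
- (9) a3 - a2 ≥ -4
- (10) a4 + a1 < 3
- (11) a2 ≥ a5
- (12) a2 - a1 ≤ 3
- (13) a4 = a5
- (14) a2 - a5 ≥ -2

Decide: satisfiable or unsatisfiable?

Constraints 1, 7, and 9 give a2 − a5 ≥ 5, a5 − a3 ≥ 0, a3 − a2 ≥ -4.
Adding all 3 inequalities: the left sides telescope to 0, and the right sides sum to 5 + 0 + (-4) = 1. So 0 ≥ 1, which is false.

Unsatisfiable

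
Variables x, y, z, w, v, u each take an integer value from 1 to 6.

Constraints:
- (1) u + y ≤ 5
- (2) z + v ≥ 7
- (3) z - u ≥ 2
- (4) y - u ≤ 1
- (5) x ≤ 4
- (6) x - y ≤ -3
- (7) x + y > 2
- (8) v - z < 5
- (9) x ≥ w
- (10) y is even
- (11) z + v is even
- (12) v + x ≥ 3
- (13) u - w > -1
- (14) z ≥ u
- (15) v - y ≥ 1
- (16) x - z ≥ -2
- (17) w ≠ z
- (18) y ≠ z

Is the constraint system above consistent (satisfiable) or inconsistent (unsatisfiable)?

Unsatisfiable

Constraints 3, 4, 6, and 16 give z − u ≥ 2, u − y ≥ -1, y − x ≥ 3, x − z ≥ -2.
Adding all 4 inequalities: the left sides telescope to 0, and the right sides sum to 2 + (-1) + 3 + (-2) = 2. So 0 ≥ 2, which is false.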